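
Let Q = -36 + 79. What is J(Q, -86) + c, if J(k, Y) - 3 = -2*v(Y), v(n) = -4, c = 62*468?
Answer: 29027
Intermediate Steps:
Q = 43
c = 29016
J(k, Y) = 11 (J(k, Y) = 3 - 2*(-4) = 3 + 8 = 11)
J(Q, -86) + c = 11 + 29016 = 29027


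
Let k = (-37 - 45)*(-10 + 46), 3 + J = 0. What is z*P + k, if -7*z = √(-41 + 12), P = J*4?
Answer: -2952 + 12*I*√29/7 ≈ -2952.0 + 9.2317*I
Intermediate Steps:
J = -3 (J = -3 + 0 = -3)
P = -12 (P = -3*4 = -12)
z = -I*√29/7 (z = -√(-41 + 12)/7 = -I*√29/7 ≈ -0.76931*I)
k = -2952 (k = -82*36 = -2952)
z*P + k = -I*√29/7*(-12) - 2952 = 12*I*√29/7 - 2952 = -2952 + 12*I*√29/7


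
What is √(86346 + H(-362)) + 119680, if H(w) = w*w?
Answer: 119680 + √217390 ≈ 1.2015e+5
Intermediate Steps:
H(w) = w²
√(86346 + H(-362)) + 119680 = √(86346 + (-362)²) + 119680 = √(86346 + 131044) + 119680 = √217390 + 119680 = 119680 + √217390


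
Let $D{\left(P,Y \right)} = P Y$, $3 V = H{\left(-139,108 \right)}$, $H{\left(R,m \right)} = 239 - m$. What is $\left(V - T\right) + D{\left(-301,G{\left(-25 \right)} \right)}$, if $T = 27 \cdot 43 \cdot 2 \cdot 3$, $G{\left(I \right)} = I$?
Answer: $\frac{1808}{3} \approx 602.67$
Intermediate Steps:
$V = \frac{131}{3}$ ($V = \frac{239 - 108}{3} = \frac{1}{3} \cdot 131 = \frac{131}{3} \approx 43.667$)
$T = 6966$ ($T = 1161 \cdot 6 = 6966$)
$\left(V - T\right) + D{\left(-301,G{\left(-25 \right)} \right)} = \left(\frac{131}{3} - 6966\right) - -7525 = \left(\frac{131}{3} - 6966\right) + 7525 = - \frac{20767}{3} + 7525 = \frac{1808}{3}$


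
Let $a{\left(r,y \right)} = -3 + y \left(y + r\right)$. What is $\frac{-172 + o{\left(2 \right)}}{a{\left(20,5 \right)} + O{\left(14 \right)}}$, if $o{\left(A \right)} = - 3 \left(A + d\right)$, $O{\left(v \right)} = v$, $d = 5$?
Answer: $- \frac{193}{136} \approx -1.4191$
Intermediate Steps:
$a{\left(r,y \right)} = -3 + y \left(r + y\right)$
$o{\left(A \right)} = -15 - 3 A$ ($o{\left(A \right)} = - 3 \left(A + 5\right) = - 3 \left(5 + A\right) = -15 - 3 A$)
$\frac{-172 + o{\left(2 \right)}}{a{\left(20,5 \right)} + O{\left(14 \right)}} = \frac{-172 - 21}{\left(-3 + 5^{2} + 20 \cdot 5\right) + 14} = \frac{-172 - 21}{\left(-3 + 25 + 100\right) + 14} = \frac{-172 - 21}{122 + 14} = - \frac{193}{136}$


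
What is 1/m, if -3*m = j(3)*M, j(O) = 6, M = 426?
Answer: -1/852 ≈ -0.0011737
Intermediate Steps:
m = -852 (m = -2*426 = -⅓*2556 = -852)
1/m = 1/(-852) = -1/852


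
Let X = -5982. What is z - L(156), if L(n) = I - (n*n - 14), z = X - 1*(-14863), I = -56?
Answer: 33259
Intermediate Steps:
z = 8881 (z = -5982 - 1*(-14863) = -5982 + 14863 = 8881)
L(n) = -42 - n² (L(n) = -56 - (n*n - 14) = -56 - (n² - 14) = -56 - (-14 + n²) = -56 + (14 - n²) = -42 - n²)
z - L(156) = 8881 - (-42 - 1*156²) = 8881 - (-42 - 1*24336) = 8881 - (-42 - 24336) = 8881 - 1*(-24378) = 8881 + 24378 = 33259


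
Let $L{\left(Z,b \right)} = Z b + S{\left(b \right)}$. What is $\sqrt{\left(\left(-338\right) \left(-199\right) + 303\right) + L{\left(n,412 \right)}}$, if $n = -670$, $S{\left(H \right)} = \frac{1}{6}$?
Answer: $\frac{i \sqrt{7505094}}{6} \approx 456.59 i$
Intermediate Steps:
$S{\left(H \right)} = \frac{1}{6}$
$L{\left(Z,b \right)} = \frac{1}{6} + Z b$ ($L{\left(Z,b \right)} = Z b + \frac{1}{6} = \frac{1}{6} + Z b$)
$\sqrt{\left(\left(-338\right) \left(-199\right) + 303\right) + L{\left(n,412 \right)}} = \sqrt{\left(\left(-338\right) \left(-199\right) + 303\right) + \left(\frac{1}{6} - 276040\right)} = \sqrt{\left(67262 + 303\right) + \left(\frac{1}{6} - 276040\right)} = \sqrt{67565 - \frac{1656239}{6}} = \sqrt{- \frac{1250849}{6}} = \frac{i \sqrt{7505094}}{6}$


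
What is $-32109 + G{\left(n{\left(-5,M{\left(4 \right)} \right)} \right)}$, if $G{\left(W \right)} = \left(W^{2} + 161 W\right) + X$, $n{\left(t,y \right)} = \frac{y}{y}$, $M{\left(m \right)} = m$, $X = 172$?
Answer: $-31775$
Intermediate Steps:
$n{\left(t,y \right)} = 1$
$G{\left(W \right)} = 172 + W^{2} + 161 W$ ($G{\left(W \right)} = \left(W^{2} + 161 W\right) + 172 = 172 + W^{2} + 161 W$)
$-32109 + G{\left(n{\left(-5,M{\left(4 \right)} \right)} \right)} = -32109 + \left(172 + 1^{2} + 161 \cdot 1\right) = -32109 + \left(172 + 1 + 161\right) = -32109 + 334 = -31775$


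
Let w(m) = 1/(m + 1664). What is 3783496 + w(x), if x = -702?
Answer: 3639723153/962 ≈ 3.7835e+6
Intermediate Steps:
w(m) = 1/(1664 + m)
3783496 + w(x) = 3783496 + 1/(1664 - 702) = 3783496 + 1/962 = 3639723153/962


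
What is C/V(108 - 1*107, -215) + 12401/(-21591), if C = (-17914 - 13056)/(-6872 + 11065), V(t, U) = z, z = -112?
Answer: -2577517373/5069739528 ≈ -0.50841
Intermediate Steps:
V(t, U) = -112
C = -30970/4193 ≈ -7.3861
C/V(108 - 1*107, -215) + 12401/(-21591) = -30970/4193/(-112) + 12401/(-21591) = -30970/4193*(-1/112) + 12401*(-1/21591) = 15485/234808 - 12401/21591 = -2577517373/5069739528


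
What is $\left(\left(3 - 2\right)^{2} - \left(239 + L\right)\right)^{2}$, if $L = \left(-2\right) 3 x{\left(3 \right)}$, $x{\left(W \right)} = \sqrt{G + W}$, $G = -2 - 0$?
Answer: $53824$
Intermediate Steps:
$G = -2$ ($G = -2 + 0 = -2$)
$x{\left(W \right)} = \sqrt{-2 + W}$
$L = -6$ ($L = \left(-2\right) 3 \sqrt{-2 + 3} = - 6 \sqrt{1} = \left(-6\right) 1 = -6$)
$\left(\left(3 - 2\right)^{2} - \left(239 + L\right)\right)^{2} = \left(\left(3 - 2\right)^{2} - 233\right)^{2} = \left(1^{2} + \left(-239 + 6\right)\right)^{2} = \left(1 - 233\right)^{2} = \left(-232\right)^{2} = 53824$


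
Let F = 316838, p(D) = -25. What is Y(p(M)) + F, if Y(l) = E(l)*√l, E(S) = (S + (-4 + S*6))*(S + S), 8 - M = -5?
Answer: 316838 + 44750*I ≈ 3.1684e+5 + 44750.0*I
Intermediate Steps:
M = 13 (M = 8 - 1*(-5) = 8 + 5 = 13)
E(S) = 2*S*(-4 + 7*S) (E(S) = (S + (-4 + 6*S))*(2*S) = (-4 + 7*S)*(2*S) = 2*S*(-4 + 7*S))
Y(l) = 2*l^(3/2)*(-4 + 7*l) (Y(l) = (2*l*(-4 + 7*l))*√l = 2*l^(3/2)*(-4 + 7*l))
Y(p(M)) + F = (-25)^(3/2)*(-8 + 14*(-25)) + 316838 = (-125*I)*(-8 - 350) + 316838 = -125*I*(-358) + 316838 = 44750*I + 316838 = 316838 + 44750*I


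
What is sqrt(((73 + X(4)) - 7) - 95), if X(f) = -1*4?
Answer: I*sqrt(33) ≈ 5.7446*I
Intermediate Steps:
X(f) = -4
sqrt(((73 + X(4)) - 7) - 95) = sqrt(((73 - 4) - 7) - 95) = sqrt((69 - 7) - 95) = sqrt(62 - 95) = sqrt(-33) = I*sqrt(33)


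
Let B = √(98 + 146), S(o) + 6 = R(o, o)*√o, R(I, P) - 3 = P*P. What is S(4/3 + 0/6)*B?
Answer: -12*√61 + 172*√183/27 ≈ -7.5462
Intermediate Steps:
R(I, P) = 3 + P² (R(I, P) = 3 + P*P = 3 + P²)
S(o) = -6 + √o*(3 + o²) (S(o) = -6 + (3 + o²)*√o = -6 + √o*(3 + o²))
B = 2*√61 (B = √244 = 2*√61 ≈ 15.620)
S(4/3 + 0/6)*B = (-6 + √(4/3 + 0/6)*(3 + (4/3 + 0/6)²))*(2*√61) = (-6 + √(4*(⅓) + 0*(⅙))*(3 + (4*(⅓) + 0*(⅙))²))*(2*√61) = (-6 + √(4/3 + 0)*(3 + (4/3 + 0)²))*(2*√61) = (-6 + √(4/3)*(3 + (4/3)²))*(2*√61) = (-6 + (2*√3/3)*(3 + 16/9))*(2*√61) = (-6 + (2*√3/3)*(43/9))*(2*√61) = (-6 + 86*√3/27)*(2*√61) = 2*√61*(-6 + 86*√3/27)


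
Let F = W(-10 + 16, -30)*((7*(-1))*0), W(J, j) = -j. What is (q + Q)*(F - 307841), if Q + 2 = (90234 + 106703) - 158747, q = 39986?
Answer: -24065162334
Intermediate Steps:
Q = 38188 (Q = -2 + ((90234 + 106703) - 158747) = -2 + (196937 - 158747) = -2 + 38190 = 38188)
F = 0 (F = (-1*(-30))*((7*(-1))*0) = 30*(-7*0) = 30*0 = 0)
(q + Q)*(F - 307841) = (39986 + 38188)*(0 - 307841) = 78174*(-307841) = -24065162334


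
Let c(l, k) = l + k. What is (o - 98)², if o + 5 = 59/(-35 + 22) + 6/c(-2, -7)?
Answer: 17808400/1521 ≈ 11708.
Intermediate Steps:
c(l, k) = k + l
o = -398/39 (o = -5 + (59/(-35 + 22) + 6/(-7 - 2)) = -5 + (59/(-13) + 6/(-9)) = -5 + (59*(-1/13) + 6*(-⅑)) = -5 + (-59/13 - ⅔) = -5 - 203/39 = -398/39 ≈ -10.205)
(o - 98)² = (-398/39 - 98)² = (-4220/39)² = 17808400/1521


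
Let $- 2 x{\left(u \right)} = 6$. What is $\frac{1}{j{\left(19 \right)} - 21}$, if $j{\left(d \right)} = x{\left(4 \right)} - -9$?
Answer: $- \frac{1}{15} \approx -0.066667$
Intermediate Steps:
$x{\left(u \right)} = -3$ ($x{\left(u \right)} = \left(- \frac{1}{2}\right) 6 = -3$)
$j{\left(d \right)} = 6$ ($j{\left(d \right)} = -3 - -9 = -3 + 9 = 6$)
$\frac{1}{j{\left(19 \right)} - 21} = \frac{1}{6 - 21} = \frac{1}{-15} = - \frac{1}{15}$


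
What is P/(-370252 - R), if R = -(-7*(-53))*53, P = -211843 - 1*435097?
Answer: 646940/350589 ≈ 1.8453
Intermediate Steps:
P = -646940 (P = -211843 - 435097 = -646940)
R = -19663 (R = -371*53 = -1*19663 = -19663)
P/(-370252 - R) = -646940/(-370252 - 1*(-19663)) = -646940/(-370252 + 19663) = -646940/(-350589) = -646940*(-1/350589) = 646940/350589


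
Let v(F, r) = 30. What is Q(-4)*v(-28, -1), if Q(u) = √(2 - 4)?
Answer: 30*I*√2 ≈ 42.426*I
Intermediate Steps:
Q(u) = I*√2 (Q(u) = √(-2) = I*√2)
Q(-4)*v(-28, -1) = (I*√2)*30 = 30*I*√2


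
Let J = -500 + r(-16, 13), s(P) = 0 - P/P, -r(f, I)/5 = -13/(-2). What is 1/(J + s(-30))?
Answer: -2/1067 ≈ -0.0018744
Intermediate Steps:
r(f, I) = -65/2 (r(f, I) = -(-65)/(-2) = -(-65)*(-1)/2 = -5*13/2 = -65/2)
s(P) = -1 (s(P) = 0 - 1*1 = 0 - 1 = -1)
J = -1065/2 (J = -500 - 65/2 = -1065/2 ≈ -532.50)
1/(J + s(-30)) = 1/(-1065/2 - 1) = 1/(-1067/2) = -2/1067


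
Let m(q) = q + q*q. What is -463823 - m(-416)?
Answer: -636463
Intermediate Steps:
m(q) = q + q**2
-463823 - m(-416) = -463823 - (-416)*(1 - 416) = -463823 - (-416)*(-415) = -463823 - 1*172640 = -463823 - 172640 = -636463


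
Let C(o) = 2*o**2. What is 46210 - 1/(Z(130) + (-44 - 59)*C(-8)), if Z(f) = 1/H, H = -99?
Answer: 60314077669/1305217 ≈ 46210.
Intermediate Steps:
Z(f) = -1/99 (Z(f) = 1/(-99) = -1/99)
46210 - 1/(Z(130) + (-44 - 59)*C(-8)) = 46210 - 1/(-1/99 + (-44 - 59)*(2*(-8)**2)) = 46210 - 1/(-1/99 - 206*64) = 46210 - 1/(-1/99 - 103*128) = 46210 - 1/(-1/99 - 13184) = 46210 - 1/(-1305217/99) = 46210 - 1*(-99/1305217) = 46210 + 99/1305217 = 60314077669/1305217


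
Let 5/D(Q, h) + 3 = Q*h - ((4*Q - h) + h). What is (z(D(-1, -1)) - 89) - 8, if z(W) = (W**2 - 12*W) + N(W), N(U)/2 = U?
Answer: -463/4 ≈ -115.75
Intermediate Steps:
N(U) = 2*U
D(Q, h) = 5/(-3 - 4*Q + Q*h) (D(Q, h) = 5/(-3 + (Q*h - ((4*Q - h) + h))) = 5/(-3 + (Q*h - ((-h + 4*Q) + h))) = 5/(-3 + (Q*h - 4*Q)) = 5/(-3 + (-4*Q + Q*h)) = 5/(-3 - 4*Q + Q*h))
z(W) = W**2 - 10*W (z(W) = (W**2 - 12*W) + 2*W = W**2 - 10*W)
(z(D(-1, -1)) - 89) - 8 = ((5/(-3 - 4*(-1) - 1*(-1)))*(-10 + 5/(-3 - 4*(-1) - 1*(-1))) - 89) - 8 = ((5/(-3 + 4 + 1))*(-10 + 5/(-3 + 4 + 1)) - 89) - 8 = ((5/2)*(-10 + 5/2) - 89) - 8 = ((5*(1/2))*(-10 + 5*(1/2)) - 89) - 8 = (5*(-10 + 5/2)/2 - 89) - 8 = ((5/2)*(-15/2) - 89) - 8 = (-75/4 - 89) - 8 = -431/4 - 8 = -463/4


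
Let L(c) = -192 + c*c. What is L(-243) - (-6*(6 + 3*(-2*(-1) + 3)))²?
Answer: 42981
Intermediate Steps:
L(c) = -192 + c²
L(-243) - (-6*(6 + 3*(-2*(-1) + 3)))² = (-192 + (-243)²) - (-6*(6 + 3*(-2*(-1) + 3)))² = (-192 + 59049) - (-6*(6 + 3*(2 + 3)))² = 58857 - (-6*(6 + 3*5))² = 58857 - (-6*(6 + 15))² = 58857 - (-6*21)² = 58857 - 1*(-126)² = 58857 - 1*15876 = 58857 - 15876 = 42981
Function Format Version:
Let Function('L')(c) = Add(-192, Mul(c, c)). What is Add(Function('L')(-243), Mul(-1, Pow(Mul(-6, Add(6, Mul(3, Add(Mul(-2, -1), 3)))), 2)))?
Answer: 42981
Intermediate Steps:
Function('L')(c) = Add(-192, Pow(c, 2))
Add(Function('L')(-243), Mul(-1, Pow(Mul(-6, Add(6, Mul(3, Add(Mul(-2, -1), 3)))), 2))) = Add(Add(-192, Pow(-243, 2)), Mul(-1, Pow(Mul(-6, Add(6, Mul(3, Add(Mul(-2, -1), 3)))), 2))) = Add(Add(-192, 59049), Mul(-1, Pow(Mul(-6, Add(6, Mul(3, Add(2, 3)))), 2))) = Add(58857, Mul(-1, Pow(Mul(-6, Add(6, Mul(3, 5))), 2))) = Add(58857, Mul(-1, Pow(Mul(-6, Add(6, 15)), 2))) = Add(58857, Mul(-1, Pow(Mul(-6, 21), 2))) = Add(58857, Mul(-1, Pow(-126, 2))) = Add(58857, Mul(-1, 15876)) = Add(58857, -15876) = 42981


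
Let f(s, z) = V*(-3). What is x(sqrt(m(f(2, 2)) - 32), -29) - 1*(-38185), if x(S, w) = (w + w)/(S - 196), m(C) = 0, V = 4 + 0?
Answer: 183518531/4806 + 29*I*sqrt(2)/4806 ≈ 38185.0 + 0.0085335*I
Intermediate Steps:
V = 4
f(s, z) = -12 (f(s, z) = 4*(-3) = -12)
x(S, w) = 2*w/(-196 + S) (x(S, w) = (2*w)/(-196 + S) = 2*w/(-196 + S))
x(sqrt(m(f(2, 2)) - 32), -29) - 1*(-38185) = 2*(-29)/(-196 + sqrt(0 - 32)) - 1*(-38185) = 2*(-29)/(-196 + sqrt(-32)) + 38185 = 2*(-29)/(-196 + 4*I*sqrt(2)) + 38185 = -58/(-196 + 4*I*sqrt(2)) + 38185 = 38185 - 58/(-196 + 4*I*sqrt(2))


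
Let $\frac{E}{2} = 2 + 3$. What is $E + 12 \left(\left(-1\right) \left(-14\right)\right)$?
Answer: $178$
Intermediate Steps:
$E = 10$ ($E = 2 \left(2 + 3\right) = 2 \cdot 5 = 10$)
$E + 12 \left(\left(-1\right) \left(-14\right)\right) = 10 + 12 \left(\left(-1\right) \left(-14\right)\right) = 10 + 12 \cdot 14 = 10 + 168 = 178$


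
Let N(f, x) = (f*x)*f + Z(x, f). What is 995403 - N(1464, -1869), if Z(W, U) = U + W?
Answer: 4006816032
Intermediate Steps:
N(f, x) = f + x + x*f**2 (N(f, x) = (f*x)*f + (f + x) = x*f**2 + (f + x) = f + x + x*f**2)
995403 - N(1464, -1869) = 995403 - (1464 - 1869 - 1869*1464**2) = 995403 - (1464 - 1869 - 1869*2143296) = 995403 - (1464 - 1869 - 4005820224) = 995403 - 1*(-4005820629) = 995403 + 4005820629 = 4006816032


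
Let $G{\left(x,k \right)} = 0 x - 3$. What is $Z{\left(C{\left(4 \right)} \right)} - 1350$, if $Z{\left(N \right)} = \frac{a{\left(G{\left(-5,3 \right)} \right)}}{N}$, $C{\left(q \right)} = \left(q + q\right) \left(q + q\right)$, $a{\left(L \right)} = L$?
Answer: $- \frac{86403}{64} \approx -1350.0$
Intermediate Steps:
$G{\left(x,k \right)} = -3$ ($G{\left(x,k \right)} = 0 - 3 = -3$)
$C{\left(q \right)} = 4 q^{2}$ ($C{\left(q \right)} = 2 q 2 q = 4 q^{2}$)
$Z{\left(N \right)} = - \frac{3}{N}$
$Z{\left(C{\left(4 \right)} \right)} - 1350 = - \frac{3}{4 \cdot 4^{2}} - 1350 = - \frac{3}{4 \cdot 16} - 1350 = - \frac{3}{64} - 1350 = - \frac{86403}{64}$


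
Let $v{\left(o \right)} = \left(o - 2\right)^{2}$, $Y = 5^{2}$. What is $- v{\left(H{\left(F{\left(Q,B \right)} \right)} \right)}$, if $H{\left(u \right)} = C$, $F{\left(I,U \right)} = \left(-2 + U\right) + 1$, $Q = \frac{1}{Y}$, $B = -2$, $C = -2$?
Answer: $-16$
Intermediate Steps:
$Y = 25$
$Q = \frac{1}{25} \approx 0.04$
$F{\left(I,U \right)} = -1 + U$
$H{\left(u \right)} = -2$
$v{\left(o \right)} = \left(-2 + o\right)^{2}$
$- v{\left(H{\left(F{\left(Q,B \right)} \right)} \right)} = - \left(-2 - 2\right)^{2} = - \left(-4\right)^{2} = \left(-1\right) 16 = -16$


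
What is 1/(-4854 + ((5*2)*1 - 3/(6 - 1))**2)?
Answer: -25/119141 ≈ -0.00020984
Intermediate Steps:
1/(-4854 + ((5*2)*1 - 3/(6 - 1))**2) = 1/(-4854 + (10*1 - 3/5)**2) = 1/(-4854 + (10 - 3*1/5)**2) = 1/(-4854 + (10 - 3/5)**2) = 1/(-4854 + (47/5)**2) = 1/(-4854 + 2209/25) = 1/(-119141/25) = -25/119141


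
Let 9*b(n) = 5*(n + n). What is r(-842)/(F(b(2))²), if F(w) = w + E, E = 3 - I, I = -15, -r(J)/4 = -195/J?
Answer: -1215/536354 ≈ -0.0022653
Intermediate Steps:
r(J) = 780/J (r(J) = -(-780)/J = 780/J)
b(n) = 10*n/9 (b(n) = (5*(n + n))/9 = (5*(2*n))/9 = (10*n)/9 = 10*n/9)
E = 18 (E = 3 - 1*(-15) = 3 + 15 = 18)
F(w) = 18 + w (F(w) = w + 18 = 18 + w)
r(-842)/(F(b(2))²) = (780/(-842))/((18 + (10/9)*2)²) = (780*(-1/842))/((18 + 20/9)²) = -390/(421*((182/9)²)) = -390/(421*33124/81) = -390/421*81/33124 = -1215/536354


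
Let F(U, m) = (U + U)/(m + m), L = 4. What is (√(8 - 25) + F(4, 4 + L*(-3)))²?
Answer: -67/4 - I*√17 ≈ -16.75 - 4.1231*I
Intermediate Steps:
F(U, m) = U/m (F(U, m) = (2*U)/((2*m)) = (2*U)*(1/(2*m)) = U/m)
(√(8 - 25) + F(4, 4 + L*(-3)))² = (√(8 - 25) + 4/(4 + 4*(-3)))² = (√(-17) + 4/(4 - 12))² = (I*√17 + 4/(-8))² = (I*√17 + 4*(-⅛))² = (I*√17 - ½)² = (-½ + I*√17)²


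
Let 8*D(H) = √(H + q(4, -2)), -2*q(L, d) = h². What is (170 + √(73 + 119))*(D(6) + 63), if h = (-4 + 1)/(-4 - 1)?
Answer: (85 + 4*√3)*(5040 + √582)/40 ≈ 11638.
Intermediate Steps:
h = ⅗ (h = -3/(-5) = -3*(-⅕) = ⅗ ≈ 0.60000)
q(L, d) = -9/50 (q(L, d) = -(⅗)²/2 = -½*9/25 = -9/50)
D(H) = √(-9/50 + H)/8 (D(H) = √(H - 9/50)/8 = √(-9/50 + H)/8)
(170 + √(73 + 119))*(D(6) + 63) = (170 + √(73 + 119))*(√(-18 + 100*6)/80 + 63) = (170 + √192)*(√(-18 + 600)/80 + 63) = (170 + 8*√3)*(√582/80 + 63) = (170 + 8*√3)*(63 + √582/80) = (63 + √582/80)*(170 + 8*√3)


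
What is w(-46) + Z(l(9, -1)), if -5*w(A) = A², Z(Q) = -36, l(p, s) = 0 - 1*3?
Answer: -2296/5 ≈ -459.20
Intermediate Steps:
l(p, s) = -3 (l(p, s) = 0 - 3 = -3)
w(A) = -A²/5
w(-46) + Z(l(9, -1)) = -⅕*(-46)² - 36 = -⅕*2116 - 36 = -2116/5 - 36 = -2296/5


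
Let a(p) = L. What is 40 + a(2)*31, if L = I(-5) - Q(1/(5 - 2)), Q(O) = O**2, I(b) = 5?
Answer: 1724/9 ≈ 191.56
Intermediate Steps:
L = 44/9 (L = 5 - (1/(5 - 2))**2 = 5 - (1/3)**2 = 5 - 1*1/9 = 5 - 1/9 = 44/9 ≈ 4.8889)
a(p) = 44/9
40 + a(2)*31 = 40 + (44/9)*31 = 40 + 1364/9 = 1724/9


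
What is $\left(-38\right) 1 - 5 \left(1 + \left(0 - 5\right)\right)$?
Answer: $-18$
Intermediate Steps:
$\left(-38\right) 1 - 5 \left(1 + \left(0 - 5\right)\right) = -38 - 5 \left(1 + \left(0 - 5\right)\right) = -38 - 5 \left(1 - 5\right) = -38 - -20 = -38 + 20 = -18$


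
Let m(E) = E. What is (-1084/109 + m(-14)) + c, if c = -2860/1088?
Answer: -787855/29648 ≈ -26.574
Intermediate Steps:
c = -715/272 (c = -2860*1/1088 = -715/272 ≈ -2.6287)
(-1084/109 + m(-14)) + c = (-1084/109 - 14) - 715/272 = -2610/109 - 715/272 = -787855/29648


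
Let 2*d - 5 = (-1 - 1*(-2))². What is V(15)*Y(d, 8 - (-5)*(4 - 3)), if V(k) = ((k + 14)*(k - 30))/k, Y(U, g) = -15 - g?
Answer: 812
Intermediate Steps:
d = 3 (d = 5/2 + (-1 - 1*(-2))²/2 = 5/2 + (-1 + 2)²/2 = 5/2 + (½)*1² = 5/2 + (½)*1 = 5/2 + ½ = 3)
V(k) = (-30 + k)*(14 + k)/k (V(k) = ((14 + k)*(-30 + k))/k = ((-30 + k)*(14 + k))/k = (-30 + k)*(14 + k)/k)
V(15)*Y(d, 8 - (-5)*(4 - 3)) = (-16 + 15 - 420/15)*(-15 - (8 - (-5)*(4 - 3))) = (-16 + 15 - 420*1/15)*(-15 - (8 - (-5))) = (-16 + 15 - 28)*(-15 - (8 - 1*(-5))) = -29*(-15 - (8 + 5)) = -29*(-15 - 1*13) = -29*(-15 - 13) = -29*(-28) = 812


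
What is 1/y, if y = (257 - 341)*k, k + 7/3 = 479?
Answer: -1/40040 ≈ -2.4975e-5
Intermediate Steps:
k = 1430/3 (k = -7/3 + 479 = 1430/3 ≈ 476.67)
y = -40040 (y = (257 - 341)*(1430/3) = -84*1430/3 = -40040)
1/y = 1/(-40040) = -1/40040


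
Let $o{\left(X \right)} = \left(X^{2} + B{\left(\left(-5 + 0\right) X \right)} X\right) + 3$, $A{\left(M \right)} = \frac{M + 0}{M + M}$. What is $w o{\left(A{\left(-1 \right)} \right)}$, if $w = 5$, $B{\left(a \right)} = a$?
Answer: $10$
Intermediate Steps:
$A{\left(M \right)} = \frac{1}{2}$ ($A{\left(M \right)} = \frac{M}{2 M} = M \frac{1}{2 M} = \frac{1}{2}$)
$o{\left(X \right)} = 3 - 4 X^{2}$ ($o{\left(X \right)} = \left(X^{2} + \left(-5 + 0\right) X X\right) + 3 = \left(X^{2} + - 5 X X\right) + 3 = \left(X^{2} - 5 X^{2}\right) + 3 = - 4 X^{2} + 3 = 3 - 4 X^{2}$)
$w o{\left(A{\left(-1 \right)} \right)} = 5 \left(3 - \frac{4}{4}\right) = 5 \left(3 - 1\right) = 5 \cdot 2 = 10$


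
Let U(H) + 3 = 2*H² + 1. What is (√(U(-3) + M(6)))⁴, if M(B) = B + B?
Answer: 784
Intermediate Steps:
M(B) = 2*B
U(H) = -2 + 2*H² (U(H) = -3 + (2*H² + 1) = -3 + (1 + 2*H²) = -2 + 2*H²)
(√(U(-3) + M(6)))⁴ = (√((-2 + 2*(-3)²) + 2*6))⁴ = (√((-2 + 2*9) + 12))⁴ = (√((-2 + 18) + 12))⁴ = (√(16 + 12))⁴ = (√28)⁴ = (2*√7)⁴ = 784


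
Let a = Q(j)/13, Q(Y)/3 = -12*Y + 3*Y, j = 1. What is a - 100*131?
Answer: -170327/13 ≈ -13102.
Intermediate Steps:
Q(Y) = -27*Y (Q(Y) = 3*(-12*Y + 3*Y) = 3*(-9*Y) = -27*Y)
a = -27/13 (a = -27*1/13 = -27/13 ≈ -2.0769)
a - 100*131 = -27/13 - 100*131 = -27/13 - 13100 = -170327/13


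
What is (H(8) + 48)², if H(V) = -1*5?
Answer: 1849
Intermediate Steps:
H(V) = -5
(H(8) + 48)² = (-5 + 48)² = 43² = 1849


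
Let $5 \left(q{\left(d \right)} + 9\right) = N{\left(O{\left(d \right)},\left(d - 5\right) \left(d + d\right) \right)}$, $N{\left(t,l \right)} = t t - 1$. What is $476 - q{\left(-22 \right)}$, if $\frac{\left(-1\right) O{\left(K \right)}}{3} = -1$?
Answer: $\frac{2417}{5} \approx 483.4$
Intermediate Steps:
$O{\left(K \right)} = 3$ ($O{\left(K \right)} = \left(-3\right) \left(-1\right) = 3$)
$N{\left(t,l \right)} = -1 + t^{2}$ ($N{\left(t,l \right)} = t^{2} - 1 = -1 + t^{2}$)
$q{\left(d \right)} = - \frac{37}{5}$ ($q{\left(d \right)} = -9 + \frac{-1 + 3^{2}}{5} = -9 + \frac{-1 + 9}{5} = -9 + \frac{1}{5} \cdot 8 = -9 + \frac{8}{5} = - \frac{37}{5}$)
$476 - q{\left(-22 \right)} = 476 - - \frac{37}{5} = 476 + \frac{37}{5} = \frac{2417}{5}$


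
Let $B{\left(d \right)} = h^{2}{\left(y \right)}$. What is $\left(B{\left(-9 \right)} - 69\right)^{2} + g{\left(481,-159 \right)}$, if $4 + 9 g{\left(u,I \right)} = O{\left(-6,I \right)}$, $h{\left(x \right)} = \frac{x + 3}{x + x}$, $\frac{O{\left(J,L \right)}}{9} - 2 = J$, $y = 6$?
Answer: $\frac{10780985}{2304} \approx 4679.3$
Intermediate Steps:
$O{\left(J,L \right)} = 18 + 9 J$
$h{\left(x \right)} = \frac{3 + x}{2 x}$
$g{\left(u,I \right)} = - \frac{40}{9}$ ($g{\left(u,I \right)} = - \frac{4}{9} + \frac{18 + 9 \left(-6\right)}{9} = - \frac{4}{9} + \frac{18 - 54}{9} = - \frac{4}{9} + \frac{1}{9} \left(-36\right) = - \frac{4}{9} - 4 = - \frac{40}{9}$)
$B{\left(d \right)} = \frac{9}{16}$ ($B{\left(d \right)} = \left(\frac{3 + 6}{2 \cdot 6}\right)^{2} = \left(\frac{1}{2} \cdot \frac{1}{6} \cdot 9\right)^{2} = \left(\frac{3}{4}\right)^{2} = \frac{9}{16}$)
$\left(B{\left(-9 \right)} - 69\right)^{2} + g{\left(481,-159 \right)} = \left(\frac{9}{16} - 69\right)^{2} - \frac{40}{9} = \left(- \frac{1095}{16}\right)^{2} - \frac{40}{9} = \frac{1199025}{256} - \frac{40}{9} = \frac{10780985}{2304}$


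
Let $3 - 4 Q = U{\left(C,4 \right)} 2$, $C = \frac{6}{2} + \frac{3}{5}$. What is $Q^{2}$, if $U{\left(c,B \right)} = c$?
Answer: $\frac{441}{400} \approx 1.1025$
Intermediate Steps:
$C = \frac{18}{5}$ ($C = 6 \cdot \frac{1}{2} + 3 \cdot \frac{1}{5} = 3 + \frac{3}{5} = \frac{18}{5} \approx 3.6$)
$Q = - \frac{21}{20}$ ($Q = \frac{3}{4} - \frac{\frac{18}{5} \cdot 2}{4} = \frac{3}{4} - \frac{9}{5} = - \frac{21}{20} \approx -1.05$)
$Q^{2} = \left(- \frac{21}{20}\right)^{2} = \frac{441}{400}$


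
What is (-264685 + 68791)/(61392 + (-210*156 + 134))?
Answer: -97947/14383 ≈ -6.8099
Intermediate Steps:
(-264685 + 68791)/(61392 + (-210*156 + 134)) = -195894/(61392 + (-32760 + 134)) = -195894/(61392 - 32626) = -195894/28766 = -195894*1/28766 = -97947/14383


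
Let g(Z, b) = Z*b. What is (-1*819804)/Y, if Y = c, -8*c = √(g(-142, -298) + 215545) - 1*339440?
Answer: -2226194158080/115219255739 - 6558432*√257861/115219255739 ≈ -19.350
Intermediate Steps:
c = 42430 - √257861/8 (c = -(√(-142*(-298) + 215545) - 1*339440)/8 = -(√(42316 + 215545) - 339440)/8 = -(√257861 - 339440)/8 = -(-339440 + √257861)/8 = 42430 - √257861/8 ≈ 42367.)
Y = 42430 - √257861/8 ≈ 42367.
(-1*819804)/Y = (-1*819804)/(42430 - √257861/8) = -819804/(42430 - √257861/8)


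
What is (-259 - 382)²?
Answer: 410881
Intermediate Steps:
(-259 - 382)² = (-641)² = 410881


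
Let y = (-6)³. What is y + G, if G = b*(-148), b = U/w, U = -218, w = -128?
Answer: -7489/16 ≈ -468.06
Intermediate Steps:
b = 109/64 (b = -218/(-128) = -218*(-1/128) = 109/64 ≈ 1.7031)
G = -4033/16 (G = (109/64)*(-148) = -4033/16 ≈ -252.06)
y = -216
y + G = -216 - 4033/16 = -7489/16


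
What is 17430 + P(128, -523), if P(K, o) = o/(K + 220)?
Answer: 6065117/348 ≈ 17429.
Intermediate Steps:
P(K, o) = o/(220 + K)
17430 + P(128, -523) = 17430 - 523/(220 + 128) = 17430 - 523/348 = 6065117/348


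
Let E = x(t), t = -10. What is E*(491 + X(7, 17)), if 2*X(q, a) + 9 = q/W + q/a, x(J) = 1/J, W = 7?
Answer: -3313/68 ≈ -48.721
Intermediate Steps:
E = -1/10 (E = 1/(-10) = -1/10 ≈ -0.10000)
X(q, a) = -9/2 + q/14 + q/(2*a) (X(q, a) = -9/2 + (q/7 + q/a)/2 = -9/2 + (q/14 + q/(2*a)) = -9/2 + q/14 + q/(2*a))
E*(491 + X(7, 17)) = -(491 + (1/14)*(7*7 + 17*(-63 + 7))/17)/10 = -(491 + (1/14)*(1/17)*(49 + 17*(-56)))/10 = -(491 + (1/14)*(1/17)*(49 - 952))/10 = -(491 + (1/14)*(1/17)*(-903))/10 = -(491 - 129/34)/10 = -1/10*16565/34 = -3313/68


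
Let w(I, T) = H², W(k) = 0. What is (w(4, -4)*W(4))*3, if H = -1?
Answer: 0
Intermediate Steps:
w(I, T) = 1 (w(I, T) = (-1)² = 1)
(w(4, -4)*W(4))*3 = (1*0)*3 = 0*3 = 0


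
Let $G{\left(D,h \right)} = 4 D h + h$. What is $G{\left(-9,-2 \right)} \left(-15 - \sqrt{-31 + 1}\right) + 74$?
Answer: $-976 - 70 i \sqrt{30} \approx -976.0 - 383.41 i$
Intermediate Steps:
$G{\left(D,h \right)} = h + 4 D h$ ($G{\left(D,h \right)} = 4 D h + h = h + 4 D h$)
$G{\left(-9,-2 \right)} \left(-15 - \sqrt{-31 + 1}\right) + 74 = - 2 \left(1 + 4 \left(-9\right)\right) \left(-15 - \sqrt{-31 + 1}\right) + 74 = - 2 \left(1 - 36\right) \left(-15 - \sqrt{-30}\right) + 74 = \left(-2\right) \left(-35\right) \left(-15 - i \sqrt{30}\right) + 74 = 70 \left(-15 - i \sqrt{30}\right) + 74 = \left(-1050 - 70 i \sqrt{30}\right) + 74 = -976 - 70 i \sqrt{30}$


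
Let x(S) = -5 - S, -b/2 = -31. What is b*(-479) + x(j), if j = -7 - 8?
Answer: -29688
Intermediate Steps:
b = 62 (b = -2*(-31) = 62)
j = -15
b*(-479) + x(j) = 62*(-479) + (-5 - 1*(-15)) = -29698 + (-5 + 15) = -29698 + 10 = -29688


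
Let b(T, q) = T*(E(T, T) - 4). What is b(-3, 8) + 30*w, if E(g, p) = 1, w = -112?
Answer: -3351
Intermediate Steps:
b(T, q) = -3*T (b(T, q) = T*(1 - 4) = T*(-3) = -3*T)
b(-3, 8) + 30*w = -3*(-3) + 30*(-112) = 9 - 3360 = -3351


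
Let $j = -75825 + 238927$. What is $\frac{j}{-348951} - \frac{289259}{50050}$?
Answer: $- \frac{109100472409}{17464997550} \approx -6.2468$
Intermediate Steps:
$j = 163102$
$\frac{j}{-348951} - \frac{289259}{50050} = \frac{163102}{-348951} - \frac{289259}{50050} = 163102 \left(- \frac{1}{348951}\right) - \frac{289259}{50050} = - \frac{163102}{348951} - \frac{289259}{50050} = - \frac{109100472409}{17464997550}$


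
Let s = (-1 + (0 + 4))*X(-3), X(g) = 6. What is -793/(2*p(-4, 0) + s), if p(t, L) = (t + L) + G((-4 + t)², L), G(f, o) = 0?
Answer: -793/10 ≈ -79.300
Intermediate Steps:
s = 18 (s = (-1 + (0 + 4))*6 = (-1 + 4)*6 = 3*6 = 18)
p(t, L) = L + t (p(t, L) = (t + L) + 0 = (L + t) + 0 = L + t)
-793/(2*p(-4, 0) + s) = -793/(2*(0 - 4) + 18) = -793/(2*(-4) + 18) = -793/(-8 + 18) = -793/10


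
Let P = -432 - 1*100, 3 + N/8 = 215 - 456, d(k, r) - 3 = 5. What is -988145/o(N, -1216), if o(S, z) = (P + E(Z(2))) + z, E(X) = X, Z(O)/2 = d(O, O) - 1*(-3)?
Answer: 988145/1726 ≈ 572.51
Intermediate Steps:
d(k, r) = 8 (d(k, r) = 3 + 5 = 8)
N = -1952 (N = -24 + 8*(215 - 456) = -24 + 8*(-241) = -24 - 1928 = -1952)
P = -532 (P = -432 - 100 = -532)
Z(O) = 22 (Z(O) = 2*(8 - 1*(-3)) = 2*(8 + 3) = 2*11 = 22)
o(S, z) = -510 + z (o(S, z) = (-532 + 22) + z = -510 + z)
-988145/o(N, -1216) = -988145/(-510 - 1216) = -988145/(-1726) = -988145*(-1/1726) = 988145/1726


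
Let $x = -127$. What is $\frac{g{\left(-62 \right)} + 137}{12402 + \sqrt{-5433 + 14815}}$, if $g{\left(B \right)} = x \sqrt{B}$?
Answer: $\frac{137 - 127 i \sqrt{62}}{12402 + \sqrt{9382}} \approx 0.010961 - 0.080007 i$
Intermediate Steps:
$g{\left(B \right)} = - 127 \sqrt{B}$
$\frac{g{\left(-62 \right)} + 137}{12402 + \sqrt{-5433 + 14815}} = \frac{- 127 \sqrt{-62} + 137}{12402 + \sqrt{-5433 + 14815}} = \frac{- 127 i \sqrt{62} + 137}{12402 + \sqrt{9382}} = \frac{137 - 127 i \sqrt{62}}{12402 + \sqrt{9382}}$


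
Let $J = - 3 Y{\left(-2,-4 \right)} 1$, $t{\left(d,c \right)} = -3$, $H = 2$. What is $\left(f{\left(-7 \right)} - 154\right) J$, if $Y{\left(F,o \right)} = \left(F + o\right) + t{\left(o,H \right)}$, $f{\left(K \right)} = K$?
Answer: $-4347$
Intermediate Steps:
$Y{\left(F,o \right)} = -3 + F + o$ ($Y{\left(F,o \right)} = \left(F + o\right) - 3 = -3 + F + o$)
$J = 27$ ($J = - 3 \left(-3 - 2 - 4\right) 1 = \left(-3\right) \left(-9\right) 1 = 27 \cdot 1 = 27$)
$\left(f{\left(-7 \right)} - 154\right) J = \left(-7 - 154\right) 27 = \left(-161\right) 27 = -4347$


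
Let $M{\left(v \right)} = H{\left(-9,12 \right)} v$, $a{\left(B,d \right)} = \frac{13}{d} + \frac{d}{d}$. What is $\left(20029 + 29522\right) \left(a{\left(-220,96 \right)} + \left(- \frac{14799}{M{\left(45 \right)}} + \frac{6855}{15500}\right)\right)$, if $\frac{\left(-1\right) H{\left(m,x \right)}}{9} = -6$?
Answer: $- \frac{149720113819}{669600} \approx -2.236 \cdot 10^{5}$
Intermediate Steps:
$H{\left(m,x \right)} = 54$ ($H{\left(m,x \right)} = \left(-9\right) \left(-6\right) = 54$)
$a{\left(B,d \right)} = 1 + \frac{13}{d}$ ($a{\left(B,d \right)} = \frac{13}{d} + 1 = 1 + \frac{13}{d}$)
$M{\left(v \right)} = 54 v$
$\left(20029 + 29522\right) \left(a{\left(-220,96 \right)} + \left(- \frac{14799}{M{\left(45 \right)}} + \frac{6855}{15500}\right)\right) = \left(20029 + 29522\right) \left(\frac{13 + 96}{96} + \left(- \frac{14799}{54 \cdot 45} + \frac{6855}{15500}\right)\right) = 49551 \left(\frac{1}{96} \cdot 109 + \left(- \frac{14799}{2430} + 6855 \cdot \frac{1}{15500}\right)\right) = 49551 \left(\frac{109}{96} + \left(\left(-14799\right) \frac{1}{2430} + \frac{1371}{3100}\right)\right) = 49551 \left(\frac{109}{96} + \left(- \frac{4933}{810} + \frac{1371}{3100}\right)\right) = 49551 \left(\frac{109}{96} - \frac{1418179}{251100}\right) = 49551 \left(- \frac{9064607}{2008800}\right) = - \frac{149720113819}{669600}$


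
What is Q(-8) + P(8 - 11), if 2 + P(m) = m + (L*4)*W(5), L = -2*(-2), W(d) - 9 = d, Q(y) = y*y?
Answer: 283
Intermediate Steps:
Q(y) = y**2
W(d) = 9 + d
L = 4
P(m) = 222 + m (P(m) = -2 + (m + (4*4)*(9 + 5)) = -2 + (m + 16*14) = -2 + (m + 224) = -2 + (224 + m) = 222 + m)
Q(-8) + P(8 - 11) = (-8)**2 + (222 + (8 - 11)) = 64 + (222 - 3) = 64 + 219 = 283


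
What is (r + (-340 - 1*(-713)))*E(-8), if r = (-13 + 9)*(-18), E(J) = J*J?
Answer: 28480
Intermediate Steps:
E(J) = J²
r = 72 (r = -4*(-18) = 72)
(r + (-340 - 1*(-713)))*E(-8) = (72 + (-340 - 1*(-713)))*(-8)² = (72 + (-340 + 713))*64 = (72 + 373)*64 = 445*64 = 28480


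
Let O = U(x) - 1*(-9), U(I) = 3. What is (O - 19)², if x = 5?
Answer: 49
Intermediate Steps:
O = 12 (O = 3 - 1*(-9) = 3 + 9 = 12)
(O - 19)² = (12 - 19)² = (-7)² = 49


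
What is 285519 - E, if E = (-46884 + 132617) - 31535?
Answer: 231321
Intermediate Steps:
E = 54198 (E = 85733 - 31535 = 54198)
285519 - E = 285519 - 1*54198 = 285519 - 54198 = 231321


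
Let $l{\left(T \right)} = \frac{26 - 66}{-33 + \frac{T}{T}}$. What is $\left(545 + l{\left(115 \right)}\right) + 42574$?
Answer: $\frac{172481}{4} \approx 43120.0$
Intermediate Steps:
$l{\left(T \right)} = \frac{5}{4}$ ($l{\left(T \right)} = - \frac{40}{-33 + 1} = - \frac{40}{-32} = \left(-40\right) \left(- \frac{1}{32}\right) = \frac{5}{4}$)
$\left(545 + l{\left(115 \right)}\right) + 42574 = \left(545 + \frac{5}{4}\right) + 42574 = \frac{2185}{4} + 42574 = \frac{172481}{4}$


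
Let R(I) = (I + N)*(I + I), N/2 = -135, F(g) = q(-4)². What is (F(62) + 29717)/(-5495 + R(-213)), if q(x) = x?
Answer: 29733/200263 ≈ 0.14847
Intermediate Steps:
F(g) = 16 (F(g) = (-4)² = 16)
N = -270 (N = 2*(-135) = -270)
R(I) = 2*I*(-270 + I) (R(I) = (I - 270)*(I + I) = (-270 + I)*(2*I) = 2*I*(-270 + I))
(F(62) + 29717)/(-5495 + R(-213)) = (16 + 29717)/(-5495 + 2*(-213)*(-270 - 213)) = 29733/(-5495 + 2*(-213)*(-483)) = 29733/(-5495 + 205758) = 29733/200263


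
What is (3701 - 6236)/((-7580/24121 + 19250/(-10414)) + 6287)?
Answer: -24491619165/60720252908 ≈ -0.40335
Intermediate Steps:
(3701 - 6236)/((-7580/24121 + 19250/(-10414)) + 6287) = -2535/((-7580*1/24121 + 19250*(-1/10414)) + 6287) = -2535/((-7580/24121 - 9625/5207) + 6287) = -2535/(-271633685/125598047 + 6287) = -2535/789363287804/125598047 = -2535*125598047/789363287804 = -24491619165/60720252908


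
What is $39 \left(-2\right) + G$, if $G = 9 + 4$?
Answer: $-65$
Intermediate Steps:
$G = 13$
$39 \left(-2\right) + G = 39 \left(-2\right) + 13 = -78 + 13 = -65$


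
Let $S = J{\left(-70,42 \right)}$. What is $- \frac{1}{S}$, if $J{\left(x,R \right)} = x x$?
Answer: $- \frac{1}{4900} \approx -0.00020408$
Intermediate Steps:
$J{\left(x,R \right)} = x^{2}$
$S = 4900$ ($S = \left(-70\right)^{2} = 4900$)
$- \frac{1}{S} = - \frac{1}{4900}$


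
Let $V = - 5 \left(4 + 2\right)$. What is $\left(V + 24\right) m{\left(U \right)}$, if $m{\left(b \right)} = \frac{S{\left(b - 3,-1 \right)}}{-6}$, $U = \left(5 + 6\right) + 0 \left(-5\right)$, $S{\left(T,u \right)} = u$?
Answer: $-1$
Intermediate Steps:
$V = -30$ ($V = \left(-5\right) 6 = -30$)
$U = 11$ ($U = 11 + 0 = 11$)
$m{\left(b \right)} = \frac{1}{6}$ ($m{\left(b \right)} = - \frac{1}{-6} = \left(-1\right) \left(- \frac{1}{6}\right) = \frac{1}{6}$)
$\left(V + 24\right) m{\left(U \right)} = \left(-30 + 24\right) \frac{1}{6} = \left(-6\right) \frac{1}{6} = -1$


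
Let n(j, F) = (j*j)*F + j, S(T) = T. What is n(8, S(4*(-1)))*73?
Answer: -18104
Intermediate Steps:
n(j, F) = j + F*j**2 (n(j, F) = j**2*F + j = F*j**2 + j = j + F*j**2)
n(8, S(4*(-1)))*73 = (8*(1 + (4*(-1))*8))*73 = (8*(1 - 4*8))*73 = (8*(1 - 32))*73 = (8*(-31))*73 = -248*73 = -18104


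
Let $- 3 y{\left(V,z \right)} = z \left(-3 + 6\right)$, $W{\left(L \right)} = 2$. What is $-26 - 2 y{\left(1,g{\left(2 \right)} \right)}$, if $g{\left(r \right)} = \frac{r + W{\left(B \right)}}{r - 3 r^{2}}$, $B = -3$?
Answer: $- \frac{134}{5} \approx -26.8$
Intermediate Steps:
$g{\left(r \right)} = \frac{2 + r}{r - 3 r^{2}}$ ($g{\left(r \right)} = \frac{r + 2}{r - 3 r^{2}} = \frac{2 + r}{r - 3 r^{2}}$)
$y{\left(V,z \right)} = - z$ ($y{\left(V,z \right)} = - \frac{z \left(-3 + 6\right)}{3} = - \frac{z 3}{3} = - \frac{3 z}{3} = - z$)
$-26 - 2 y{\left(1,g{\left(2 \right)} \right)} = -26 - 2 \left(- \frac{-2 - 2}{2 \left(-1 + 3 \cdot 2\right)}\right) = -26 - 2 \left(- \frac{-2 - 2}{2 \left(-1 + 6\right)}\right) = -26 - 2 \left(- \frac{-4}{2 \cdot 5}\right) = -26 - 2 \left(\left(-1\right) \left(- \frac{2}{5}\right)\right) = -26 - \frac{4}{5} = - \frac{134}{5}$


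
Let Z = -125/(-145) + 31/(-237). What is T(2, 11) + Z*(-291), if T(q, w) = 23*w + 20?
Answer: 137921/2291 ≈ 60.201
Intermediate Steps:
Z = 5026/6873 (Z = -125*(-1/145) + 31*(-1/237) = 25/29 - 31/237 = 5026/6873 ≈ 0.73127)
T(q, w) = 20 + 23*w
T(2, 11) + Z*(-291) = (20 + 23*11) + (5026/6873)*(-291) = (20 + 253) - 487522/2291 = 273 - 487522/2291 = 137921/2291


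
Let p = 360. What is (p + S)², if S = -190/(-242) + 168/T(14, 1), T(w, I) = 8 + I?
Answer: 18972583081/131769 ≈ 1.4398e+5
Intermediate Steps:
S = 7061/363 (S = -190/(-242) + 168/(8 + 1) = -190*(-1/242) + 168/9 = 95/121 + 168*(⅑) = 95/121 + 56/3 = 7061/363 ≈ 19.452)
(p + S)² = (360 + 7061/363)² = (137741/363)² = 18972583081/131769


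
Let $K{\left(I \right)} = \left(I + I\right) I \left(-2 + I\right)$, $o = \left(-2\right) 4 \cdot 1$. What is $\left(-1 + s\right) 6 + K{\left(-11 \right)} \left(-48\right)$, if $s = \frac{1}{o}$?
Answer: $\frac{604005}{4} \approx 1.51 \cdot 10^{5}$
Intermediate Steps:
$o = -8$ ($o = \left(-8\right) 1 = -8$)
$K{\left(I \right)} = 2 I^{2} \left(-2 + I\right)$ ($K{\left(I \right)} = 2 I I \left(-2 + I\right) = 2 I^{2} \left(-2 + I\right)$)
$s = - \frac{1}{8}$ ($s = \frac{1}{-8} = - \frac{1}{8} \approx -0.125$)
$\left(-1 + s\right) 6 + K{\left(-11 \right)} \left(-48\right) = \left(-1 - \frac{1}{8}\right) 6 + 2 \left(-11\right)^{2} \left(-2 - 11\right) \left(-48\right) = \left(- \frac{9}{8}\right) 6 + 2 \cdot 121 \left(-13\right) \left(-48\right) = - \frac{27}{4} - -151008 = - \frac{27}{4} + 151008 = \frac{604005}{4}$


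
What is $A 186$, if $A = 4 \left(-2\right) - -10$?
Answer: $372$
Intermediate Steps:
$A = 2$ ($A = -8 + 10 = 2$)
$A 186 = 2 \cdot 186 = 372$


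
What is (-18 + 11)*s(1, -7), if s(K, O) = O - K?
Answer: 56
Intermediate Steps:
(-18 + 11)*s(1, -7) = (-18 + 11)*(-7 - 1*1) = -7*(-7 - 1) = -7*(-8) = 56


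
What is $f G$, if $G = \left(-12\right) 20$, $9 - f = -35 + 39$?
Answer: $-1200$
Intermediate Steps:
$f = 5$ ($f = 9 - \left(-35 + 39\right) = 9 - 4 = 5$)
$G = -240$
$f G = 5 \left(-240\right) = -1200$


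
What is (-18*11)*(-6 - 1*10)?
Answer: 3168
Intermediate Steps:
(-18*11)*(-6 - 1*10) = -198*(-6 - 10) = -198*(-16) = 3168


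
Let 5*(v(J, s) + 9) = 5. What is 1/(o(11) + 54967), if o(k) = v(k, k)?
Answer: 1/54959 ≈ 1.8195e-5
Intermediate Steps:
v(J, s) = -8 (v(J, s) = -9 + (⅕)*5 = -9 + 1 = -8)
o(k) = -8
1/(o(11) + 54967) = 1/(-8 + 54967) = 1/54959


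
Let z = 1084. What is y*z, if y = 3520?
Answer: 3815680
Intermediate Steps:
y*z = 3520*1084 = 3815680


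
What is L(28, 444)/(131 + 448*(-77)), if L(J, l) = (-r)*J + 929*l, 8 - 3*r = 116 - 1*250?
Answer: -1233452/103095 ≈ -11.964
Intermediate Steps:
r = 142/3 (r = 8/3 - (116 - 1*250)/3 = 8/3 - (116 - 250)/3 = 8/3 - ⅓*(-134) = 8/3 + 134/3 = 142/3 ≈ 47.333)
L(J, l) = 929*l - 142*J/3 (L(J, l) = (-1*142/3)*J + 929*l = -142*J/3 + 929*l = 929*l - 142*J/3)
L(28, 444)/(131 + 448*(-77)) = (929*444 - 142/3*28)/(131 + 448*(-77)) = (412476 - 3976/3)/(131 - 34496) = (1233452/3)/(-34365) = (1233452/3)*(-1/34365) = -1233452/103095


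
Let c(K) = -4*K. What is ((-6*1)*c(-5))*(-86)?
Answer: 10320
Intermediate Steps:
((-6*1)*c(-5))*(-86) = ((-6*1)*(-4*(-5)))*(-86) = -6*20*(-86) = -120*(-86) = 10320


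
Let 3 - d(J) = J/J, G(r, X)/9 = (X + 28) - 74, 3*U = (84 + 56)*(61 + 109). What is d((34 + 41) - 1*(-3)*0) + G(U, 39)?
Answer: -61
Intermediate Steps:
U = 23800/3 (U = ((84 + 56)*(61 + 109))/3 = (140*170)/3 = (⅓)*23800 = 23800/3 ≈ 7933.3)
G(r, X) = -414 + 9*X (G(r, X) = 9*((X + 28) - 74) = 9*((28 + X) - 74) = 9*(-46 + X) = -414 + 9*X)
d(J) = 2 (d(J) = 3 - J/J = 3 - 1*1 = 3 - 1 = 2)
d((34 + 41) - 1*(-3)*0) + G(U, 39) = 2 + (-414 + 9*39) = 2 + (-414 + 351) = 2 - 63 = -61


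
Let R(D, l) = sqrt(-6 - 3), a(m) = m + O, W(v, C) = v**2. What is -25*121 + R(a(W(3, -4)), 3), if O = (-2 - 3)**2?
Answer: -3025 + 3*I ≈ -3025.0 + 3.0*I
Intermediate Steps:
O = 25 (O = (-5)**2 = 25)
a(m) = 25 + m (a(m) = m + 25 = 25 + m)
R(D, l) = 3*I (R(D, l) = sqrt(-9) = 3*I)
-25*121 + R(a(W(3, -4)), 3) = -25*121 + 3*I = -3025 + 3*I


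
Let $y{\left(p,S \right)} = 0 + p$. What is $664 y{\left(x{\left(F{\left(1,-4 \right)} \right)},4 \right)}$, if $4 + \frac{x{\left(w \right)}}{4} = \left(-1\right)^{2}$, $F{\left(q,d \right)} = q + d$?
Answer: $-7968$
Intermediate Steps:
$F{\left(q,d \right)} = d + q$
$x{\left(w \right)} = -12$ ($x{\left(w \right)} = -16 + 4 \left(-1\right)^{2} = -16 + 4 \cdot 1 = -16 + 4 = -12$)
$y{\left(p,S \right)} = p$
$664 y{\left(x{\left(F{\left(1,-4 \right)} \right)},4 \right)} = 664 \left(-12\right) = -7968$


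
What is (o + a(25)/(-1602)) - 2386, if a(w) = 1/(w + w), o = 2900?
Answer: 41171399/80100 ≈ 514.00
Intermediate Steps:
a(w) = 1/(2*w)
(o + a(25)/(-1602)) - 2386 = (2900 + ((½)/25)/(-1602)) - 2386 = (2900 + ((½)*(1/25))*(-1/1602)) - 2386 = (2900 + (1/50)*(-1/1602)) - 2386 = (2900 - 1/80100) - 2386 = 232289999/80100 - 2386 = 41171399/80100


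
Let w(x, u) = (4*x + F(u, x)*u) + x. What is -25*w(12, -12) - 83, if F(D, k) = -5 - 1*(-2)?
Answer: -2483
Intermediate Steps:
F(D, k) = -3 (F(D, k) = -5 + 2 = -3)
w(x, u) = -3*u + 5*x (w(x, u) = (4*x - 3*u) + x = (-3*u + 4*x) + x = -3*u + 5*x)
-25*w(12, -12) - 83 = -25*(-3*(-12) + 5*12) - 83 = -25*(36 + 60) - 83 = -25*96 - 83 = -2400 - 83 = -2483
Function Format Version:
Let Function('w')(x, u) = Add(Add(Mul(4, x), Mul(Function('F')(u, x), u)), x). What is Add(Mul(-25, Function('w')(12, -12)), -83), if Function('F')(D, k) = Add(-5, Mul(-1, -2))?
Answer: -2483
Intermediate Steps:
Function('F')(D, k) = -3 (Function('F')(D, k) = Add(-5, 2) = -3)
Function('w')(x, u) = Add(Mul(-3, u), Mul(5, x)) (Function('w')(x, u) = Add(Add(Mul(4, x), Mul(-3, u)), x) = Add(Add(Mul(-3, u), Mul(4, x)), x) = Add(Mul(-3, u), Mul(5, x)))
Add(Mul(-25, Function('w')(12, -12)), -83) = Add(Mul(-25, Add(Mul(-3, -12), Mul(5, 12))), -83) = Add(Mul(-25, Add(36, 60)), -83) = Add(Mul(-25, 96), -83) = Add(-2400, -83) = -2483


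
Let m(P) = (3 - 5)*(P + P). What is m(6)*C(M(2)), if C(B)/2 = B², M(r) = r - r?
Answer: 0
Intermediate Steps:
M(r) = 0
m(P) = -4*P
C(B) = 2*B²
m(6)*C(M(2)) = (-4*6)*(2*0²) = -48*0 = -24*0 = 0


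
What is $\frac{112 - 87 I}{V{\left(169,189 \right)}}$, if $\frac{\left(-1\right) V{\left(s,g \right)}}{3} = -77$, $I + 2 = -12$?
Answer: $\frac{190}{33} \approx 5.7576$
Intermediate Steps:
$I = -14$ ($I = -2 - 12 = -14$)
$V{\left(s,g \right)} = 231$ ($V{\left(s,g \right)} = \left(-3\right) \left(-77\right) = 231$)
$\frac{112 - 87 I}{V{\left(169,189 \right)}} = \frac{112 - -1218}{231} = \left(112 + 1218\right) \frac{1}{231} = 1330 \cdot \frac{1}{231} = \frac{190}{33}$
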